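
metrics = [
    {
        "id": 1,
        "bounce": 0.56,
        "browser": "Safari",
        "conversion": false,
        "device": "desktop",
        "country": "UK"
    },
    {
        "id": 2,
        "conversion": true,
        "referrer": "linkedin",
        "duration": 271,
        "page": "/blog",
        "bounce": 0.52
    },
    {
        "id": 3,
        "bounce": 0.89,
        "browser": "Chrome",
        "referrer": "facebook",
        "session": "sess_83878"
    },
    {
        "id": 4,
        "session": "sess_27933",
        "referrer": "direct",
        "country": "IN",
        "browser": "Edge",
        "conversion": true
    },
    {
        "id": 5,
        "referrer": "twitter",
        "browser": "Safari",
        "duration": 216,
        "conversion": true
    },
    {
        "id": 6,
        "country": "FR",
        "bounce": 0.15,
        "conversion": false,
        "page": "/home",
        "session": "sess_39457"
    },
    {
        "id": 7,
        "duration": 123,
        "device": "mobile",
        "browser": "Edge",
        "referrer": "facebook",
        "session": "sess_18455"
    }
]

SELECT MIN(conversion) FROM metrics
False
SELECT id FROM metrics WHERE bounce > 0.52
[1, 3]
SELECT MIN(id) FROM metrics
1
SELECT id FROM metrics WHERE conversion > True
[]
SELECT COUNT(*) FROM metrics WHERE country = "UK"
1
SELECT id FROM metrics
[1, 2, 3, 4, 5, 6, 7]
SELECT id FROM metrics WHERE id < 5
[1, 2, 3, 4]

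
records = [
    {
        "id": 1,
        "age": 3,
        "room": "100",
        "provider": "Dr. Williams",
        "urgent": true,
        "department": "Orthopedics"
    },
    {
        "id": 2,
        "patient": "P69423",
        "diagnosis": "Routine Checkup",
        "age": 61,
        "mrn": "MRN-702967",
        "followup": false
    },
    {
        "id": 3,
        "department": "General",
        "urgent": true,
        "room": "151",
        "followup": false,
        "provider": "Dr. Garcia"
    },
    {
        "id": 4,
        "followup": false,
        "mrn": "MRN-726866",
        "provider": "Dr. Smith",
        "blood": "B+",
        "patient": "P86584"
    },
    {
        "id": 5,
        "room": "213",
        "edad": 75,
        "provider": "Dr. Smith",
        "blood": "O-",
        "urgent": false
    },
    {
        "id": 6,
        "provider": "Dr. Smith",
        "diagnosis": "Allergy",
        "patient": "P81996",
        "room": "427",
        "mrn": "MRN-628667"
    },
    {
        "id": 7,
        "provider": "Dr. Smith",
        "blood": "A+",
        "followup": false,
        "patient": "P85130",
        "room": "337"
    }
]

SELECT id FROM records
[1, 2, 3, 4, 5, 6, 7]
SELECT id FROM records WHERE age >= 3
[1, 2]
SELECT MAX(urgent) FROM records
True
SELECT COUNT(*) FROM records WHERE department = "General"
1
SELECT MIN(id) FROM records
1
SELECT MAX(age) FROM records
61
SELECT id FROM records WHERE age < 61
[1]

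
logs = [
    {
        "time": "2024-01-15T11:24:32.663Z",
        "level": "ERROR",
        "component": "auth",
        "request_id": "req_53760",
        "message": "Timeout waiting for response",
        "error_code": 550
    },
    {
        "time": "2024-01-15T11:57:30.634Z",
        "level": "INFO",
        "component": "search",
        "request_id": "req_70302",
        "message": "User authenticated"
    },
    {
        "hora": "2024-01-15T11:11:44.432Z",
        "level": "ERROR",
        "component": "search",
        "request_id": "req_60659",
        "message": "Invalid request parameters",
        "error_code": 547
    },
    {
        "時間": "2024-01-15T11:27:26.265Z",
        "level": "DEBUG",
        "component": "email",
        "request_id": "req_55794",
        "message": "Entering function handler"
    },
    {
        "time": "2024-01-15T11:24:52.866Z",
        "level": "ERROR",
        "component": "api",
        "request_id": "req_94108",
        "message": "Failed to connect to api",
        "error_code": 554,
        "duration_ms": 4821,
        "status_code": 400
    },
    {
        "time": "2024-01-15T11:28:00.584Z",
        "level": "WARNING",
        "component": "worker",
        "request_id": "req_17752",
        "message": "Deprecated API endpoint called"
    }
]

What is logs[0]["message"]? "Timeout waiting for response"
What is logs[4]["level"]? "ERROR"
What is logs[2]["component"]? "search"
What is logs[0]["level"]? "ERROR"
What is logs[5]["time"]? "2024-01-15T11:28:00.584Z"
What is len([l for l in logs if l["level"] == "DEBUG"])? 1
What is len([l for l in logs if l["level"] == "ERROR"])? 3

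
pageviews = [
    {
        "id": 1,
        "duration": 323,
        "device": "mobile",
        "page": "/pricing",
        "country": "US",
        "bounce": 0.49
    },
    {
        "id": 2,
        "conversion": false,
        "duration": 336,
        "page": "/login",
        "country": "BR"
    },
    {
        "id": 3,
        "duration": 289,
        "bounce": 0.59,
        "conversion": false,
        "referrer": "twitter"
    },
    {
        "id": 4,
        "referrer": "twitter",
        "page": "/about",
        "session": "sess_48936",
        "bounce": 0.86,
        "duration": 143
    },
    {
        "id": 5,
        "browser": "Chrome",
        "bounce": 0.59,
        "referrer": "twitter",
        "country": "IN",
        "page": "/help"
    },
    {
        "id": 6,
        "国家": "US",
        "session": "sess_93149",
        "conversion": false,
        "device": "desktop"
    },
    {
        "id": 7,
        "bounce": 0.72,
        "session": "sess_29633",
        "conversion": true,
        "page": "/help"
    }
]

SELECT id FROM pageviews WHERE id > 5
[6, 7]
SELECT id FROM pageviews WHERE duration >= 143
[1, 2, 3, 4]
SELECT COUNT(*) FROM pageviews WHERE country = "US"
1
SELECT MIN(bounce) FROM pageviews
0.49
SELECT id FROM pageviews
[1, 2, 3, 4, 5, 6, 7]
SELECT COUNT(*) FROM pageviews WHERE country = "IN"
1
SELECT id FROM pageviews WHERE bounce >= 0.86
[4]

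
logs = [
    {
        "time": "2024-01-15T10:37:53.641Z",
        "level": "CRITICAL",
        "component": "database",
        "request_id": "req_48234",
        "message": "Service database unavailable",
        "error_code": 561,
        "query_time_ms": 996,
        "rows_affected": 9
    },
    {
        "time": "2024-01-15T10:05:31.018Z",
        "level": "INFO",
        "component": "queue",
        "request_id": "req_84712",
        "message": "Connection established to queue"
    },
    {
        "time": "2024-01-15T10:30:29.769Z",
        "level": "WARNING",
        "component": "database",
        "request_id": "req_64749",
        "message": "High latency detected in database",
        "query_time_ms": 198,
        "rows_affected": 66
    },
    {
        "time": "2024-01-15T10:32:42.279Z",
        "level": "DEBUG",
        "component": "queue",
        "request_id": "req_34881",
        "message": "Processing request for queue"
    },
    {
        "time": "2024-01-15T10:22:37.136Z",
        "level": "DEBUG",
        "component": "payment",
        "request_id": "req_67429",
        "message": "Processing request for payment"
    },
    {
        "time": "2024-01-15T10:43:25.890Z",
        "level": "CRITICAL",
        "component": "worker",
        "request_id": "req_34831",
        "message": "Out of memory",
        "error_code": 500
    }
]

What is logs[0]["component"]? "database"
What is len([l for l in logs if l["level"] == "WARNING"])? 1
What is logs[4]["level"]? "DEBUG"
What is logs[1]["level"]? "INFO"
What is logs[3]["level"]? "DEBUG"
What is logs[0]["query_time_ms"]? 996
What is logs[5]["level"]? "CRITICAL"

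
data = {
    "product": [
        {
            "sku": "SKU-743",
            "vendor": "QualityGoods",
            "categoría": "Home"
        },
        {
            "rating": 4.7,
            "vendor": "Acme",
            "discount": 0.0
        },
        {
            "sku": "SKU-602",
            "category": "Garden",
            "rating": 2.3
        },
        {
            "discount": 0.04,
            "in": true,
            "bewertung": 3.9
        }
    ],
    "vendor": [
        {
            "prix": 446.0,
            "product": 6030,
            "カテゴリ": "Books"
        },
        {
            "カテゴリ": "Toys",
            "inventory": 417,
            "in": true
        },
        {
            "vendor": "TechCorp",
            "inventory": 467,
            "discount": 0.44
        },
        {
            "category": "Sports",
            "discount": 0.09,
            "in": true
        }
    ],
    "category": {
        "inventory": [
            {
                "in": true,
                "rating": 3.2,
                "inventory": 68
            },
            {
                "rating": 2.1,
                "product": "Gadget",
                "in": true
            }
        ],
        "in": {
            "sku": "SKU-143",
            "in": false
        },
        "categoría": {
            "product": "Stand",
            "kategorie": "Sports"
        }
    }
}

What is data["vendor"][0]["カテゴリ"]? "Books"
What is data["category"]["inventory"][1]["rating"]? 2.1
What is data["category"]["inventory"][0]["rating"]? 3.2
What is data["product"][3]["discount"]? 0.04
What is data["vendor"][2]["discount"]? 0.44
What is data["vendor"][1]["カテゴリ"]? "Toys"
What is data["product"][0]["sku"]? "SKU-743"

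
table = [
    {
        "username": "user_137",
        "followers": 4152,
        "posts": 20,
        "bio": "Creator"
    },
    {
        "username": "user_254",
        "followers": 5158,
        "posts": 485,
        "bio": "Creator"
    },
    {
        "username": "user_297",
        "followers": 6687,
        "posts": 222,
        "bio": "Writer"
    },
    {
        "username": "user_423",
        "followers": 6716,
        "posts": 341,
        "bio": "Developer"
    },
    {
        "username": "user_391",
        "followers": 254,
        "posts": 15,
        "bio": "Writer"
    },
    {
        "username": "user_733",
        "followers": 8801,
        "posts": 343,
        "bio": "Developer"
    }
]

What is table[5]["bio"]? "Developer"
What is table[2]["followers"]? 6687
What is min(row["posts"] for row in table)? 15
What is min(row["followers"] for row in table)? 254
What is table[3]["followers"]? 6716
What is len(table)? 6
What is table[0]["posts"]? 20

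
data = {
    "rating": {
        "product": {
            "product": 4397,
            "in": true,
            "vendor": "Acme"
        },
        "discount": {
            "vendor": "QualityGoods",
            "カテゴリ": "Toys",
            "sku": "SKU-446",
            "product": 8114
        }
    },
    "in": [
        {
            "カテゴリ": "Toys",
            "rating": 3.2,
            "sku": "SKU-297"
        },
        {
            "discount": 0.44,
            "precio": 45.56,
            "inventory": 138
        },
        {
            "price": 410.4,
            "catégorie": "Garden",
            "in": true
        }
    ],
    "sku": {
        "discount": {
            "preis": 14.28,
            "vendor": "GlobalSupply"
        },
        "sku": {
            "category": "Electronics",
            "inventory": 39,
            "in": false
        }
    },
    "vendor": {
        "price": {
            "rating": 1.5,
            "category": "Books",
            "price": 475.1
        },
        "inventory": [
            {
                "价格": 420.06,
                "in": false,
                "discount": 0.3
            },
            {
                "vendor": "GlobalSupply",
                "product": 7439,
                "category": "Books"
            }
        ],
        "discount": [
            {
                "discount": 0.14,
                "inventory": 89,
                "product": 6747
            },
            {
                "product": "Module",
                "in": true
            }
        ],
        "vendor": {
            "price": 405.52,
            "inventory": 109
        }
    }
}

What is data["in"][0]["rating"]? 3.2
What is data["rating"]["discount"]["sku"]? "SKU-446"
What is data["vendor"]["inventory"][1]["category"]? "Books"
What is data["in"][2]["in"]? True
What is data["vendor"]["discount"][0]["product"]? 6747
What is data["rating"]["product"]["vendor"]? "Acme"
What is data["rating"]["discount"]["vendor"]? "QualityGoods"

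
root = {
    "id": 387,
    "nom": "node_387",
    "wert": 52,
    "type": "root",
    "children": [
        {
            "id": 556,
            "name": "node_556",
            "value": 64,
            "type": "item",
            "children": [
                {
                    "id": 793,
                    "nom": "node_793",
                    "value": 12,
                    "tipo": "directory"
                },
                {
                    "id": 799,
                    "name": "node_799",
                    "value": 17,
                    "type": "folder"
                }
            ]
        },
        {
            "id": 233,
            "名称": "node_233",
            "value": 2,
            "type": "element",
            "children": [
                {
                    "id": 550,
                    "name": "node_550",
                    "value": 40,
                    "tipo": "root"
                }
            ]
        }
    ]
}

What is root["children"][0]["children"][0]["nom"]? "node_793"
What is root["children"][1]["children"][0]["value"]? 40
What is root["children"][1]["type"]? "element"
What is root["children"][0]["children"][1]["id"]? 799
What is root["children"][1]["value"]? 2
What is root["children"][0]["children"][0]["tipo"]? "directory"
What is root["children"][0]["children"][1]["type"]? "folder"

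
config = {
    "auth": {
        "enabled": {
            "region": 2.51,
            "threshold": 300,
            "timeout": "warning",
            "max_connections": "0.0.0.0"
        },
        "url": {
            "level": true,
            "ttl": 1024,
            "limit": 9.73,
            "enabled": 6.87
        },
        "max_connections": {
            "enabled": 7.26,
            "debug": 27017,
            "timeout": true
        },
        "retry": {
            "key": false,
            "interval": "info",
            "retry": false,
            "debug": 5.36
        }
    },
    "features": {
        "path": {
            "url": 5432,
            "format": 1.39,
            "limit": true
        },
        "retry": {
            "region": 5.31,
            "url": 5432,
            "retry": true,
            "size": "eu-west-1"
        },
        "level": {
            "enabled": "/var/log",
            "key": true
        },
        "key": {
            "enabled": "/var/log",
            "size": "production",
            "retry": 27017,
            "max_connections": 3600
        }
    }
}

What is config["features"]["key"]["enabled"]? "/var/log"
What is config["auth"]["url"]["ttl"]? 1024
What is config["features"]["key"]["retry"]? 27017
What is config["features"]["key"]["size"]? "production"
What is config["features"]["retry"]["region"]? 5.31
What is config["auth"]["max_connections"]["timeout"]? True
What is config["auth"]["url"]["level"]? True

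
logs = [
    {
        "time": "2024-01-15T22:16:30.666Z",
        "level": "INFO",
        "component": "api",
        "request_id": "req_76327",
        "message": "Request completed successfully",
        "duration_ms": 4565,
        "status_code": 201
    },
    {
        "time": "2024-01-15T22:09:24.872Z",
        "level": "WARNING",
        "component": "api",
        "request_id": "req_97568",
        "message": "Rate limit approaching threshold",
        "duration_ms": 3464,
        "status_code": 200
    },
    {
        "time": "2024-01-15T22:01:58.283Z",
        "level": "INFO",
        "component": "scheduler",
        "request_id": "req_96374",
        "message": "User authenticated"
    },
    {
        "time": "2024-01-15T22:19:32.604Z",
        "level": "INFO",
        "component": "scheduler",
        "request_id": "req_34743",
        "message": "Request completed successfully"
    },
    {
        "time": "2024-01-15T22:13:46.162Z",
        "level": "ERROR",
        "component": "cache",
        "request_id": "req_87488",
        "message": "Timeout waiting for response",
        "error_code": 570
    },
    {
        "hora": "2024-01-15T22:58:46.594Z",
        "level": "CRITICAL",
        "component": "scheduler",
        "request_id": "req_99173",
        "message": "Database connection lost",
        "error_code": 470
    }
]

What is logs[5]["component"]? "scheduler"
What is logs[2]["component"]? "scheduler"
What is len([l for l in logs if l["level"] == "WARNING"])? 1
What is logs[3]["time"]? "2024-01-15T22:19:32.604Z"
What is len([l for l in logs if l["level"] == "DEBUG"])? 0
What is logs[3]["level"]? "INFO"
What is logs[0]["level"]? "INFO"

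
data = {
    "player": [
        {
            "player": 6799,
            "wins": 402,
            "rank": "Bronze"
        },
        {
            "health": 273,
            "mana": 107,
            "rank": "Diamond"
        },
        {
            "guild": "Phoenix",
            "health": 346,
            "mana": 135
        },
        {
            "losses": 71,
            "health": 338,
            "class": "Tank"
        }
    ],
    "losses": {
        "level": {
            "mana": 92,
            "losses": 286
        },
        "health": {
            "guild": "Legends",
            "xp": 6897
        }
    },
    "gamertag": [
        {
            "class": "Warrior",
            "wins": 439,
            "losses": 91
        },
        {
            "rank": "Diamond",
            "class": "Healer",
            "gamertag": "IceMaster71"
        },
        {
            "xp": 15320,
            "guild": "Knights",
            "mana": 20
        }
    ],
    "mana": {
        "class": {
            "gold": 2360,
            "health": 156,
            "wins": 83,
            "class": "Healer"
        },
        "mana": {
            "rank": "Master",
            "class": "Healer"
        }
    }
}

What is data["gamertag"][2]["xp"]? 15320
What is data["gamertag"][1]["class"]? "Healer"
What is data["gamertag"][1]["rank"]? "Diamond"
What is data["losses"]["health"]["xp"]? 6897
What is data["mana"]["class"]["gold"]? 2360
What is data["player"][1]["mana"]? 107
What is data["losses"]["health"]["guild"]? "Legends"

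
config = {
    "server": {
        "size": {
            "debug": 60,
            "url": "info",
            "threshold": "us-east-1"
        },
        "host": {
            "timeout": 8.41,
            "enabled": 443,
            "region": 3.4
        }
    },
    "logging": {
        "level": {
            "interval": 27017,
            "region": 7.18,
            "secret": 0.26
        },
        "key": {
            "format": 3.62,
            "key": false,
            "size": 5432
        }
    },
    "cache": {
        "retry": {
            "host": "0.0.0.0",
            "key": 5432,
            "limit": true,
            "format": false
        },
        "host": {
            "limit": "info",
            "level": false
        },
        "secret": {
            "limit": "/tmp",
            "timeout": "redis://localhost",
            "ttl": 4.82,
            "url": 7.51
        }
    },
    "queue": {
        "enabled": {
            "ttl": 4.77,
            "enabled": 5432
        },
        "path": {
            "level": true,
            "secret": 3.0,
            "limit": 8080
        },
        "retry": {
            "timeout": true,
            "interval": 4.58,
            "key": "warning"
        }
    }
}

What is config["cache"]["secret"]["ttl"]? 4.82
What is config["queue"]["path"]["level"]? True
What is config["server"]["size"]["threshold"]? "us-east-1"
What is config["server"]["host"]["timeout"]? 8.41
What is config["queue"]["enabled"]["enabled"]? 5432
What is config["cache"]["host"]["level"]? False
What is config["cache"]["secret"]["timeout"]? "redis://localhost"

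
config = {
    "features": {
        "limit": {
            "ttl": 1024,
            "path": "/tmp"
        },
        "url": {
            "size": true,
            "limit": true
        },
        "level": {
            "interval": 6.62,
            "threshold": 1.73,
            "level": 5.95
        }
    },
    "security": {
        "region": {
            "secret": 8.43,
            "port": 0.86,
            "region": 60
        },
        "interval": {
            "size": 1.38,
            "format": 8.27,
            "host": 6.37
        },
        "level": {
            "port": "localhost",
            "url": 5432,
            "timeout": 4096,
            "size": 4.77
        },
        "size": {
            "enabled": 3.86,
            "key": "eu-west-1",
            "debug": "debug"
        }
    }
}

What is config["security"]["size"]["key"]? "eu-west-1"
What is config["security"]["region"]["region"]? 60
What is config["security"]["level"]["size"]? 4.77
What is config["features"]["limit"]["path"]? "/tmp"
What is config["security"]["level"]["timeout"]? 4096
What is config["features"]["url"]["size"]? True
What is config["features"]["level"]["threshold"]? 1.73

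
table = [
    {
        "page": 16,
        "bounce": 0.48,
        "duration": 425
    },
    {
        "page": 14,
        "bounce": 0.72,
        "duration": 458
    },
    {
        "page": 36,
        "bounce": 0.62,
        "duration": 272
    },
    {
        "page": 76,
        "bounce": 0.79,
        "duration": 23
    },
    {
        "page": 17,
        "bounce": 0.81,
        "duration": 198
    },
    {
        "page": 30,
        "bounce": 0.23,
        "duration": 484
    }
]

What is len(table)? 6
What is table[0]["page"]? 16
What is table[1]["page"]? 14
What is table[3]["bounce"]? 0.79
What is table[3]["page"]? 76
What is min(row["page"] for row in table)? 14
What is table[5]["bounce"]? 0.23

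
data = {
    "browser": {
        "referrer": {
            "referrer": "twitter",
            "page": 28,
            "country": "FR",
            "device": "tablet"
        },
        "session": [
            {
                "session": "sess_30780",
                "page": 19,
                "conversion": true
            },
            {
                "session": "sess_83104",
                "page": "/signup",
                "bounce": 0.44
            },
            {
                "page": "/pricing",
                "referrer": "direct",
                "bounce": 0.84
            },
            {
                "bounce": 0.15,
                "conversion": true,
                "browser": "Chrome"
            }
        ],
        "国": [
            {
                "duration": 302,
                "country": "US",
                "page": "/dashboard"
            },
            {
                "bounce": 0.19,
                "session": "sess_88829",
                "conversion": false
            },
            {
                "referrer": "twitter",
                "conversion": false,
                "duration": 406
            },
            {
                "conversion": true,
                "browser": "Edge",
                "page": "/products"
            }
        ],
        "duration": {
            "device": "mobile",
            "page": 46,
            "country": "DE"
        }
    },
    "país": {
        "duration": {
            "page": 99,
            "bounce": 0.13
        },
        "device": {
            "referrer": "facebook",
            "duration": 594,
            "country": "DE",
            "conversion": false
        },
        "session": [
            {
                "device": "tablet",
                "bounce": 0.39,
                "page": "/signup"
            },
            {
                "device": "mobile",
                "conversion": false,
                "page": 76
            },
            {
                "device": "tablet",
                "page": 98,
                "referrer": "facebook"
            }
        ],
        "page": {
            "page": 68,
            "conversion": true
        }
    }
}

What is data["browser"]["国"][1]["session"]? "sess_88829"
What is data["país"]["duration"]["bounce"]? 0.13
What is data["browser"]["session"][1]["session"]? "sess_83104"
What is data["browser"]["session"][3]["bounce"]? 0.15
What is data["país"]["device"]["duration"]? 594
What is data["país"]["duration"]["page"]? 99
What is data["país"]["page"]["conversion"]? True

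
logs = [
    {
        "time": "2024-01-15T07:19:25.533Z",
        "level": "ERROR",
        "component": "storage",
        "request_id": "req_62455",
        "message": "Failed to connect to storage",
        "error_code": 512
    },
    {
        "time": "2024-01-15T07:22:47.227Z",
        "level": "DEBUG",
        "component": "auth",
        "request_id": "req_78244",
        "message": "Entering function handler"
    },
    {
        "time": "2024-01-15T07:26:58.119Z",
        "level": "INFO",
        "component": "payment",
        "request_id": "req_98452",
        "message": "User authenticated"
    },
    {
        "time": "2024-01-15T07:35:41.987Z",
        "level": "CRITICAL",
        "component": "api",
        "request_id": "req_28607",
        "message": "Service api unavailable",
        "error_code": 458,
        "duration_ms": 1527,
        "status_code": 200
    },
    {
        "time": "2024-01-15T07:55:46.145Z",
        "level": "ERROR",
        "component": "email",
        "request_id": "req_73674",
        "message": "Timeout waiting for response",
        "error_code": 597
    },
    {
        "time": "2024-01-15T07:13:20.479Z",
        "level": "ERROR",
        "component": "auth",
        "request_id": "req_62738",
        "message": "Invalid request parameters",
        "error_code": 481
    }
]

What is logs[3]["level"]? "CRITICAL"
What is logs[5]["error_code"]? 481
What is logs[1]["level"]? "DEBUG"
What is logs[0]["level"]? "ERROR"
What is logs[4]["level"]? "ERROR"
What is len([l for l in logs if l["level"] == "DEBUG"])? 1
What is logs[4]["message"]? "Timeout waiting for response"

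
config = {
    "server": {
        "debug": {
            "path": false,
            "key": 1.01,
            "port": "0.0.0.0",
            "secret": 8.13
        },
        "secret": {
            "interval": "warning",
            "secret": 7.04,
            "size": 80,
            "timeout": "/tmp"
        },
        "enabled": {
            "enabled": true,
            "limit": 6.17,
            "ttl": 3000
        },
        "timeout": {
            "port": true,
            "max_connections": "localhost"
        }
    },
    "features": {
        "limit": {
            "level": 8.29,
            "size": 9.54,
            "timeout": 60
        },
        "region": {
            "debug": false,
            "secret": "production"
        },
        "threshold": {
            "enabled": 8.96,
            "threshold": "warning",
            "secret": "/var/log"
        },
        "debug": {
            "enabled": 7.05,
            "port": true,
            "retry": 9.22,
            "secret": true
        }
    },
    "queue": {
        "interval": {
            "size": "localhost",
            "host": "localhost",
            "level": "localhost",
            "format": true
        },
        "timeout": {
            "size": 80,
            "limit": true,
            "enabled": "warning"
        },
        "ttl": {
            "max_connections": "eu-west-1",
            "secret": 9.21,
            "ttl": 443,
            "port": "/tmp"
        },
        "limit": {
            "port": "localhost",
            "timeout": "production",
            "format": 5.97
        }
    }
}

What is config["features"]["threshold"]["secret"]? "/var/log"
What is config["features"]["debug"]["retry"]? 9.22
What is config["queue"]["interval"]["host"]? "localhost"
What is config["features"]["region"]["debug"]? False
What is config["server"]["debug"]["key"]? 1.01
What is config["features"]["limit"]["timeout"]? 60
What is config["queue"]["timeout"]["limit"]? True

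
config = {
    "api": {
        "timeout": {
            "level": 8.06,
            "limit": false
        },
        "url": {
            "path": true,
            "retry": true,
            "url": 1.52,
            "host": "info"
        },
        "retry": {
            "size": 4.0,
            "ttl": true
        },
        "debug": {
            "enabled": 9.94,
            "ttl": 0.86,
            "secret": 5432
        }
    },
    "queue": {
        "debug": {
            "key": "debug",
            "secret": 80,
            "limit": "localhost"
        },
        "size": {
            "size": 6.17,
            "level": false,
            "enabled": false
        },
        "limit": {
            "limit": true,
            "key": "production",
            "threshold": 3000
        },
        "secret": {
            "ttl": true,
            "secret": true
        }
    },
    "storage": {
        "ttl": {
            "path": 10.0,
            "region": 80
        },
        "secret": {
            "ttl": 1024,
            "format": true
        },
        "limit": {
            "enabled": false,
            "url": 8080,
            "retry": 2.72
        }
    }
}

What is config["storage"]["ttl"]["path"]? 10.0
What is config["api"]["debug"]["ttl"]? 0.86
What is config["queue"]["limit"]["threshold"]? 3000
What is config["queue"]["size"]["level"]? False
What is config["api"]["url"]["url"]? 1.52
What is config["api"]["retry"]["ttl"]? True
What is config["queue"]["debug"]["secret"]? 80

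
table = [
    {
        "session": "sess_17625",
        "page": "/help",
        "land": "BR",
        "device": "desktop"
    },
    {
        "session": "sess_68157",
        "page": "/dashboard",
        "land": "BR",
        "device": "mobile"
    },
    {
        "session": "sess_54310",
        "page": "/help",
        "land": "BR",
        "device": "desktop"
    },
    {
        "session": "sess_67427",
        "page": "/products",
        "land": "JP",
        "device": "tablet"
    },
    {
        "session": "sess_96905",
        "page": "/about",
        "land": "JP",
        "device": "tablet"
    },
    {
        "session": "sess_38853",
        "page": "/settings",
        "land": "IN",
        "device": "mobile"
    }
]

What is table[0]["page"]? "/help"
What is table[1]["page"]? "/dashboard"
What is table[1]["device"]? "mobile"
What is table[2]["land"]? "BR"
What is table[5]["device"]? "mobile"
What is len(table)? 6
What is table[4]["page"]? "/about"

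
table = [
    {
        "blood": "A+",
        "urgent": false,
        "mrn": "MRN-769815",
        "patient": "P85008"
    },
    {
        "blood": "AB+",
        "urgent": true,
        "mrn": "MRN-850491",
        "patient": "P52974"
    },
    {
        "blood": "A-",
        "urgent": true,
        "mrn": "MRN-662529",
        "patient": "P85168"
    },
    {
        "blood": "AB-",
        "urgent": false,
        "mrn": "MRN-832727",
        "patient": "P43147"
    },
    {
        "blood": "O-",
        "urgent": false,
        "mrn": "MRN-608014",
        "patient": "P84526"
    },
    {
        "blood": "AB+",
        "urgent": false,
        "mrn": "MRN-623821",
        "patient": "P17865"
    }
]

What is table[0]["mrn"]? "MRN-769815"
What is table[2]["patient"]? "P85168"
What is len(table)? 6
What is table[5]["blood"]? "AB+"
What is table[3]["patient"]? "P43147"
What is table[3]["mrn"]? "MRN-832727"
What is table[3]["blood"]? "AB-"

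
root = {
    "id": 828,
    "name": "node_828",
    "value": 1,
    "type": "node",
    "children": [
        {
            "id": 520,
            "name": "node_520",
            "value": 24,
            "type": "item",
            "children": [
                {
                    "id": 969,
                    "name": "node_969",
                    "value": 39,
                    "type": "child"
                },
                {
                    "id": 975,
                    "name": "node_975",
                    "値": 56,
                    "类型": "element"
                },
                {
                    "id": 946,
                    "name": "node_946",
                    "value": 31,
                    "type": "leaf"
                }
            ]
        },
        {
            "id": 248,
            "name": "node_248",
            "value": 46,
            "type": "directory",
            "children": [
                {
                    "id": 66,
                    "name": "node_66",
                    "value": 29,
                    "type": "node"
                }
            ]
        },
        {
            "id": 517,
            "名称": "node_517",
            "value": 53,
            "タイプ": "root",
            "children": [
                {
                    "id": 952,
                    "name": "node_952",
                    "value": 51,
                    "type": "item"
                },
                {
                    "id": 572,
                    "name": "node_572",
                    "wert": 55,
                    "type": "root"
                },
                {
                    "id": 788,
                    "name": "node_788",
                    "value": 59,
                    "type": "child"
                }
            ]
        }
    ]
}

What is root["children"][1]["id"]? 248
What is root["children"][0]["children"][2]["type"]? "leaf"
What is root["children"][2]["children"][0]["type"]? "item"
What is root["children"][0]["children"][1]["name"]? "node_975"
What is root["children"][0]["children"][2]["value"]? 31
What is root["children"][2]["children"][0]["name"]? "node_952"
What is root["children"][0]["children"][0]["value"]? 39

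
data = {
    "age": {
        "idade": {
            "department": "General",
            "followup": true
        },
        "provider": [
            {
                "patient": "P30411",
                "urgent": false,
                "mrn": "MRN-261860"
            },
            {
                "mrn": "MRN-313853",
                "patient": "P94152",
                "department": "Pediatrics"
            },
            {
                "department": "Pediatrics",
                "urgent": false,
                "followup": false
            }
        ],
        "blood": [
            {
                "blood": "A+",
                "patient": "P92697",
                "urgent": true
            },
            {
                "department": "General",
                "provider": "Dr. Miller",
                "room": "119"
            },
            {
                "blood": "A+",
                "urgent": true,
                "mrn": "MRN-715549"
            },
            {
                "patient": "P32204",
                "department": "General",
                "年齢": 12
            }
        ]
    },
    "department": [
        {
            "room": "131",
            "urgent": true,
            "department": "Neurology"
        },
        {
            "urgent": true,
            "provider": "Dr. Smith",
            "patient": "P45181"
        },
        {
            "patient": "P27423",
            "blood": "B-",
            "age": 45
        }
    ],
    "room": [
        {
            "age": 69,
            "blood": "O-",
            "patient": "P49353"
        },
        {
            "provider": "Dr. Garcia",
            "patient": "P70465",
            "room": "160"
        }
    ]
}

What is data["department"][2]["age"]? 45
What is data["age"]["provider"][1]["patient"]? "P94152"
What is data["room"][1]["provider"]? "Dr. Garcia"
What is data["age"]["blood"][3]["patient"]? "P32204"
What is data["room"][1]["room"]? "160"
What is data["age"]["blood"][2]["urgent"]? True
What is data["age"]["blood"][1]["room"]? "119"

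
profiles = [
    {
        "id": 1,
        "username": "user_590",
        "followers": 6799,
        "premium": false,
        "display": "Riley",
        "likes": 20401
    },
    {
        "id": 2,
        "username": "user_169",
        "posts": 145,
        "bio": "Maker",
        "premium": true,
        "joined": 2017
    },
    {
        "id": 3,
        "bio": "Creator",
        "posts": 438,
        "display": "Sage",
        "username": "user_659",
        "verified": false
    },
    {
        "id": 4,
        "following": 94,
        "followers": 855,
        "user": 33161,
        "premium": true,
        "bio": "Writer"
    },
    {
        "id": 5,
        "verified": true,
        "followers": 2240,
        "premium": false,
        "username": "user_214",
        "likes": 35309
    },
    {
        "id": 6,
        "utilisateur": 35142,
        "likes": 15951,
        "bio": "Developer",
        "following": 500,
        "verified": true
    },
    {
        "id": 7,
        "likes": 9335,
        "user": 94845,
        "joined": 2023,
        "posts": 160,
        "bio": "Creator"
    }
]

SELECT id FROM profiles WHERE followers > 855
[1, 5]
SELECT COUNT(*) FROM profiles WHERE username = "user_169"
1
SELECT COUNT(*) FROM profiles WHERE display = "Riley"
1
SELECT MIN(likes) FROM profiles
9335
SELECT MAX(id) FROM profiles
7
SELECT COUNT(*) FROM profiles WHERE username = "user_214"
1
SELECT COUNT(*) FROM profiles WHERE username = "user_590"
1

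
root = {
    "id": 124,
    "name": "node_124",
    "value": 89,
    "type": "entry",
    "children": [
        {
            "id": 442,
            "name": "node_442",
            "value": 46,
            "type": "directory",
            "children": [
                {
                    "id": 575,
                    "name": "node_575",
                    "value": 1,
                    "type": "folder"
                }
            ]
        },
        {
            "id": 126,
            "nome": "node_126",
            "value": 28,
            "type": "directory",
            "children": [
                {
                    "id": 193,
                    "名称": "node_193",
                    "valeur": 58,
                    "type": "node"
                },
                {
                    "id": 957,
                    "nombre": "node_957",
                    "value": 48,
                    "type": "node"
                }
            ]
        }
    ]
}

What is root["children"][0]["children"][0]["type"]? "folder"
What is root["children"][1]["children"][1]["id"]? 957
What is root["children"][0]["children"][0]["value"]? 1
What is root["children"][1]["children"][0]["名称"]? "node_193"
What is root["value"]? 89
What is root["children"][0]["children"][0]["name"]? "node_575"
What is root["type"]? "entry"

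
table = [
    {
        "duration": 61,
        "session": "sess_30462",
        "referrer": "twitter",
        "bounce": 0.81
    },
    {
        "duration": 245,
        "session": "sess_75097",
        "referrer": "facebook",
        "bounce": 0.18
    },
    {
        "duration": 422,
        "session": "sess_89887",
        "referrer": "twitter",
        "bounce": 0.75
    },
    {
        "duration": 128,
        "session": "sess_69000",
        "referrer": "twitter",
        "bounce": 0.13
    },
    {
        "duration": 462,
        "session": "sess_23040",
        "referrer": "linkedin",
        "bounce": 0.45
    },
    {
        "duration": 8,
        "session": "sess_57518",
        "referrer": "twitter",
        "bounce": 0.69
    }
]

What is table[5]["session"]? "sess_57518"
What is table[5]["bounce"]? 0.69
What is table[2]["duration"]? 422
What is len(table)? 6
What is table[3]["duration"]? 128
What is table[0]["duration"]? 61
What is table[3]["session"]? "sess_69000"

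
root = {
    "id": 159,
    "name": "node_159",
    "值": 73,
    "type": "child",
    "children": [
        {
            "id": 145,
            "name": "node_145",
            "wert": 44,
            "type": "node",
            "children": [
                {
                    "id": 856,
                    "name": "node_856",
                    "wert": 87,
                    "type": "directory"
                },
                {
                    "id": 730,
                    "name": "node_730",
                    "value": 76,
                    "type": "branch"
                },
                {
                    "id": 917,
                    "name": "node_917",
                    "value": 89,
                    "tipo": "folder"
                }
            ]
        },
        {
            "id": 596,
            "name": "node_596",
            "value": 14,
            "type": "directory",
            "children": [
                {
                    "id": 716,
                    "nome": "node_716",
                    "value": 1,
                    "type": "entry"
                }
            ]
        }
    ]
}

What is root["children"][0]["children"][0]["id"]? 856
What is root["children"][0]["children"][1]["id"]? 730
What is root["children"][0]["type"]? "node"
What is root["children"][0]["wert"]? 44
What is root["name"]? "node_159"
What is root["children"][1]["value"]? 14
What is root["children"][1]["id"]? 596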